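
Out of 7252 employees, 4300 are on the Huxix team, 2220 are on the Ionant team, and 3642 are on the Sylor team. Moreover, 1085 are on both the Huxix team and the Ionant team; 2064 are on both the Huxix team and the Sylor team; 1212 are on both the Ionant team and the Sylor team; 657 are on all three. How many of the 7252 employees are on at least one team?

6458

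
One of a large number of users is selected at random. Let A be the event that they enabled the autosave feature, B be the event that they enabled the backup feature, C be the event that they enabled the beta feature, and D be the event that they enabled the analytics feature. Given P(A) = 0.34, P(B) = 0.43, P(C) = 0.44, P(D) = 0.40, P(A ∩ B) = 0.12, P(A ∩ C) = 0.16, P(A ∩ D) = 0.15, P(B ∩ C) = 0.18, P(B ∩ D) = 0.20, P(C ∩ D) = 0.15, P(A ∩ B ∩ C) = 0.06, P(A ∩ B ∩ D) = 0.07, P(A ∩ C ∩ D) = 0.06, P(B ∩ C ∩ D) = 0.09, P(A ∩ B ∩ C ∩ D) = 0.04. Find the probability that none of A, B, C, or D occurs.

Inclusion–exclusion gives
P(A ∪ B ∪ C ∪ D) = 0.34 + 0.43 + 0.44 + 0.40 − 0.12 − 0.16 − 0.15 − 0.18 − 0.20 − 0.15 + 0.06 + 0.07 + 0.06 + 0.09 − 0.04 = 0.89
P(none) = 1 − 0.89 = 0.11

0.11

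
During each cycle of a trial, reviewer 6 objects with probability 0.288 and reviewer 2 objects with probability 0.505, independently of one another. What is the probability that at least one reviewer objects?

0.64756

P(none) = (1 − 0.288) × (1 − 0.505) = 0.712 × 0.495 = 0.35244
P(at least one) = 1 − 0.35244 = 0.64756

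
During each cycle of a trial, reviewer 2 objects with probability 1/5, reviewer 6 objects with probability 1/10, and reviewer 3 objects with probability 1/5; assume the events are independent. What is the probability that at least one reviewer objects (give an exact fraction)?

53/125

P(none) = (1 − 1/5) × (1 − 1/10) × (1 − 1/5) = 4/5 × 9/10 × 4/5 = 72/125
P(at least one) = 1 − 72/125 = 53/125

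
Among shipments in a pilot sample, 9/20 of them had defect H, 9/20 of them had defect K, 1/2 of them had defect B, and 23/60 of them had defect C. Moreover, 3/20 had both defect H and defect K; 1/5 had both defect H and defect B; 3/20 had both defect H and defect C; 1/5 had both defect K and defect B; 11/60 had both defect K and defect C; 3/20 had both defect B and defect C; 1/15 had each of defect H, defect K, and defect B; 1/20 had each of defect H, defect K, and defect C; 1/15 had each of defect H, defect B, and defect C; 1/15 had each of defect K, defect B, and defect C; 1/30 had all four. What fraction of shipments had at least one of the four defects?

29/30

P(union) = 9/20 + 9/20 + 1/2 + 23/60 − 3/20 − 1/5 − 3/20 − 1/5 − 11/60 − 3/20 + 1/15 + 1/20 + 1/15 + 1/15 − 1/30 = 29/30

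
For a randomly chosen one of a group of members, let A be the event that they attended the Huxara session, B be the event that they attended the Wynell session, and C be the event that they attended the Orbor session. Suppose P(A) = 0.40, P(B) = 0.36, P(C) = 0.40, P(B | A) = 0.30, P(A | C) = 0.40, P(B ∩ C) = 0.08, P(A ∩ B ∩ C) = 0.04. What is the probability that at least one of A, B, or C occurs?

0.84

P(A ∩ B) = P(A)·P(B|A) = 0.40 × 0.30 = 0.12
P(A ∩ C) = P(C)·P(A|C) = 0.40 × 0.40 = 0.16
By inclusion-exclusion,
P(A ∪ B ∪ C) = 0.40 + 0.36 + 0.40 − 0.12 − 0.16 − 0.08 + 0.04 = 0.84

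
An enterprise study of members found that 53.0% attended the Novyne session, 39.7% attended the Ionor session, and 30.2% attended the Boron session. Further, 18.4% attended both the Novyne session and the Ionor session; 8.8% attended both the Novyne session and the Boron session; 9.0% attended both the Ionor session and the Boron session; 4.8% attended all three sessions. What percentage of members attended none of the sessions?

8.5%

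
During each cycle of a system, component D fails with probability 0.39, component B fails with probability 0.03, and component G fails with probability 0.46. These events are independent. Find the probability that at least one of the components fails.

Independence gives P(none) = ∏(1 − pᵢ).
P(none) = (1 − 0.39) × (1 − 0.03) × (1 − 0.46) = 0.61 × 0.97 × 0.54 = 0.319518
P(at least one) = 1 − 0.319518 = 0.680482

0.680482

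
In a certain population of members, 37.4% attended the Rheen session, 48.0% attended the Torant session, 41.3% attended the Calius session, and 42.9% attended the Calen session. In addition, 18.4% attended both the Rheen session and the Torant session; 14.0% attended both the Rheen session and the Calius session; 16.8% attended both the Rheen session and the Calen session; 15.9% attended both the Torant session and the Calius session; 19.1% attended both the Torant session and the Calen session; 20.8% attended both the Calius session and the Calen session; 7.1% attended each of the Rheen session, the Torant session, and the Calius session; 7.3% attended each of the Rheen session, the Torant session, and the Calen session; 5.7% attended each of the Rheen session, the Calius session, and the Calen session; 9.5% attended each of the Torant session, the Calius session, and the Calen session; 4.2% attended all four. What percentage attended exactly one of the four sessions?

By inclusion–exclusion (exactly-one form):
P(exactly one) = 37.4 + 48.0 + 41.3 + 42.9 − 2·18.4 − 2·14.0 − 2·16.8 − 2·15.9 − 2·19.1 − 2·20.8 + 3·7.1 + 3·7.3 + 3·5.7 + 3·9.5 − 4·4.2 = 31.6%

31.6%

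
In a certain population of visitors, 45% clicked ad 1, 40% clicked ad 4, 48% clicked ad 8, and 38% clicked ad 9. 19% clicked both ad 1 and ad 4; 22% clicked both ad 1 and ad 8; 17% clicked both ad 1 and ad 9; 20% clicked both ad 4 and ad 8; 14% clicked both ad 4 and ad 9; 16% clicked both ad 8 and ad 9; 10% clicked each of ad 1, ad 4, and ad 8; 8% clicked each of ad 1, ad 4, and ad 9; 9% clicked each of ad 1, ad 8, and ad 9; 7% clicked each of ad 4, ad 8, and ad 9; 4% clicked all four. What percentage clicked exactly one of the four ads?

41%

P(exactly one) = 45 + 40 + 48 + 38 − 2·19 − 2·22 − 2·17 − 2·20 − 2·14 − 2·16 + 3·10 + 3·8 + 3·9 + 3·7 − 4·4 = 41%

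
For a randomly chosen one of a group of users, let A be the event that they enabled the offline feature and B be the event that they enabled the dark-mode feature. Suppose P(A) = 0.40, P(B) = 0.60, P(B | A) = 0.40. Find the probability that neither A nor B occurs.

0.16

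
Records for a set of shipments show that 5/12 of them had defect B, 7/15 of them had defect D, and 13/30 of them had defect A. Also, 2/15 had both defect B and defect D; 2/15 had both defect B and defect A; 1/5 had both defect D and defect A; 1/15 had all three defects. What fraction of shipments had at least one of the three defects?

11/12

Inclusion–exclusion gives
P(union) = 5/12 + 7/15 + 13/30 − 2/15 − 2/15 − 1/5 + 1/15 = 11/12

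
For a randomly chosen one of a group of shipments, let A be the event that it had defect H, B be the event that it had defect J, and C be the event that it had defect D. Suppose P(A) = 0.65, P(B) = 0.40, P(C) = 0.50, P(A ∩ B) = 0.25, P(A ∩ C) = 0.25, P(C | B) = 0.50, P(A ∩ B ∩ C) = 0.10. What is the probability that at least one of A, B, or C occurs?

0.95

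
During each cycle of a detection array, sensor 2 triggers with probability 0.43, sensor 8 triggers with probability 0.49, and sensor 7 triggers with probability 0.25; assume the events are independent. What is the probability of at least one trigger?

0.781975

Independence gives P(none) = ∏(1 − pᵢ).
P(none) = (1 − 0.43) × (1 − 0.49) × (1 − 0.25) = 0.57 × 0.51 × 0.75 = 0.218025
P(at least one) = 1 − 0.218025 = 0.781975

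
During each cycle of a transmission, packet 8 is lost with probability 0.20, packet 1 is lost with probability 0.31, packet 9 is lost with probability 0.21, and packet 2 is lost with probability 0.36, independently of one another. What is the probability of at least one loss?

0.7209088

P(none) = (1 − 0.20) × (1 − 0.31) × (1 − 0.21) × (1 − 0.36) = 0.80 × 0.69 × 0.79 × 0.64 = 0.2790912
P(at least one) = 1 − 0.2790912 = 0.7209088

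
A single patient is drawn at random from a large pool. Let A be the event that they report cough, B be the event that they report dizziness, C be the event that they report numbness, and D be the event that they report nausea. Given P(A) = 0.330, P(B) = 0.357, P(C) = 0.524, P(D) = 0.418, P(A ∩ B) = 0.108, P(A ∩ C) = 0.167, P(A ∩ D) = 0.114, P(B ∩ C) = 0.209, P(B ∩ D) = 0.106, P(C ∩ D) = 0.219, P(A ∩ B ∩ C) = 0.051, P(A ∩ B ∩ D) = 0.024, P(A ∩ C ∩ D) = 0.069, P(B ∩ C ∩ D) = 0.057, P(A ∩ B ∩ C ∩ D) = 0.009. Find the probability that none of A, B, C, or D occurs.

0.102

P(A ∪ B ∪ C ∪ D) = 0.330 + 0.357 + 0.524 + 0.418 − 0.108 − 0.167 − 0.114 − 0.209 − 0.106 − 0.219 + 0.051 + 0.024 + 0.069 + 0.057 − 0.009 = 0.898
P(none) = 1 − 0.898 = 0.102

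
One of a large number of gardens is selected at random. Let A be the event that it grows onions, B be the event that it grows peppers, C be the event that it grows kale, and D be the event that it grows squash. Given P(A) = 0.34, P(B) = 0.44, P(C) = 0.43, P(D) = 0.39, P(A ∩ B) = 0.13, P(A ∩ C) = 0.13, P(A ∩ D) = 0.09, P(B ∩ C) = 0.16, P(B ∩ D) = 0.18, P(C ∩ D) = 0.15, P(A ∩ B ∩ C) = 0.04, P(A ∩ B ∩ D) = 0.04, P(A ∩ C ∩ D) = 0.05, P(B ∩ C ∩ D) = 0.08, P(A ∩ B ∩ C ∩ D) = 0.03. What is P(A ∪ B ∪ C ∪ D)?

0.94

Apply inclusion-exclusion:
P(A ∪ B ∪ C ∪ D) = 0.34 + 0.44 + 0.43 + 0.39 − 0.13 − 0.13 − 0.09 − 0.16 − 0.18 − 0.15 + 0.04 + 0.04 + 0.05 + 0.08 − 0.03 = 0.94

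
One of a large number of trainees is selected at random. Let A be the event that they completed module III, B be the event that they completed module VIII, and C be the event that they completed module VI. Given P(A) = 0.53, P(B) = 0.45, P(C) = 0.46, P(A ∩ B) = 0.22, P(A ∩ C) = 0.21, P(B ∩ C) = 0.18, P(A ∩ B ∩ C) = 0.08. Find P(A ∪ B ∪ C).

Apply inclusion-exclusion:
P(A ∪ B ∪ C) = 0.53 + 0.45 + 0.46 − 0.22 − 0.21 − 0.18 + 0.08 = 0.91

0.91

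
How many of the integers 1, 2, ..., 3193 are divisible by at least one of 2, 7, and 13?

1929

By inclusion-exclusion,
⌊3193/2⌋ + ⌊3193/7⌋ + ⌊3193/13⌋ − ⌊3193/14⌋ − ⌊3193/26⌋ − ⌊3193/91⌋ + ⌊3193/182⌋ = 1596 + 456 + 245 − 228 − 122 − 35 + 17 = 1929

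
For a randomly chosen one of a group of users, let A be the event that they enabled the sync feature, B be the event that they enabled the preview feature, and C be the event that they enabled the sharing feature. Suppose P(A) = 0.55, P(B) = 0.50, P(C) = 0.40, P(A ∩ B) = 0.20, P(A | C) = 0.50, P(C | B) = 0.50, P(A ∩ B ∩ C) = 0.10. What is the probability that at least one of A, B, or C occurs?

P(A ∩ C) = P(C)·P(A|C) = 0.40 × 0.50 = 0.20
P(B ∩ C) = P(B)·P(C|B) = 0.50 × 0.50 = 0.25
P(A ∪ B ∪ C) = 0.55 + 0.50 + 0.40 − 0.20 − 0.20 − 0.25 + 0.10 = 0.90

0.90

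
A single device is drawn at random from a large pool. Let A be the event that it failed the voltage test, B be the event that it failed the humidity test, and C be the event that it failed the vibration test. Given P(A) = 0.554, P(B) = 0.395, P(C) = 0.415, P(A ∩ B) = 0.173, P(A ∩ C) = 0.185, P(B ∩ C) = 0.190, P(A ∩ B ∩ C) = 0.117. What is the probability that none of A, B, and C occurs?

P(A ∪ B ∪ C) = 0.554 + 0.395 + 0.415 − 0.173 − 0.185 − 0.190 + 0.117 = 0.933
P(none) = 1 − 0.933 = 0.067

0.067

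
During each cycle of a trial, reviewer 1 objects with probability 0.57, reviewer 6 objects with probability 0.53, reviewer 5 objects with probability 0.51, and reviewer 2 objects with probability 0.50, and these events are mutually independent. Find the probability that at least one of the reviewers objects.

P(none) = (1 − 0.57) × (1 − 0.53) × (1 − 0.51) × (1 − 0.50) = 0.43 × 0.47 × 0.49 × 0.50 = 0.0495145
P(at least one) = 1 − 0.0495145 = 0.9504855

0.9504855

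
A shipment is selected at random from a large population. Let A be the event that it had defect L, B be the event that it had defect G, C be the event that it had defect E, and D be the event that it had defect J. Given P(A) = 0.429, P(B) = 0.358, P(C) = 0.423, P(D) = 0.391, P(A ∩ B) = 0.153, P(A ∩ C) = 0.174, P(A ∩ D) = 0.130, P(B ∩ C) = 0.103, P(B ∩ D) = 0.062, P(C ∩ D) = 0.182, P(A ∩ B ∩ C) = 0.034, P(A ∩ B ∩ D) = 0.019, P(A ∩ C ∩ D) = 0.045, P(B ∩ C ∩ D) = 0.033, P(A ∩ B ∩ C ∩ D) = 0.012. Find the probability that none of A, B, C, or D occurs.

0.084

P(A ∪ B ∪ C ∪ D) = 0.429 + 0.358 + 0.423 + 0.391 − 0.153 − 0.174 − 0.130 − 0.103 − 0.062 − 0.182 + 0.034 + 0.019 + 0.045 + 0.033 − 0.012 = 0.916
P(none) = 1 − 0.916 = 0.084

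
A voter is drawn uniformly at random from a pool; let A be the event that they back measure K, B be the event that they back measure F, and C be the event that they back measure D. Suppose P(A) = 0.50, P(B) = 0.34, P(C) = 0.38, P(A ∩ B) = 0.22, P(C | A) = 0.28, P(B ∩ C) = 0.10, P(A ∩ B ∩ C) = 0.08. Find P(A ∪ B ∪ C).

0.84

P(A ∩ C) = P(A)·P(C|A) = 0.50 × 0.28 = 0.14
By inclusion-exclusion,
P(A ∪ B ∪ C) = 0.50 + 0.34 + 0.38 − 0.22 − 0.14 − 0.10 + 0.08 = 0.84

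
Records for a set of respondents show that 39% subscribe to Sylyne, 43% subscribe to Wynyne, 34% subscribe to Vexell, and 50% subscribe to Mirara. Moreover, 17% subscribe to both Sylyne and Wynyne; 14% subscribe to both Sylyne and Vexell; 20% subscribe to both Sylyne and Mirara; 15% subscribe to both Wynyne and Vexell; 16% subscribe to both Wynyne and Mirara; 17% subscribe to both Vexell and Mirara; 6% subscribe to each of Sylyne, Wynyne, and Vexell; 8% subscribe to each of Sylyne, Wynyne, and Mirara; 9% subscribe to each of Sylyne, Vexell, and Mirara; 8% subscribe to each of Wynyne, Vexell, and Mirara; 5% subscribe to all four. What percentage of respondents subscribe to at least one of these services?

P(at least one) = 39 + 43 + 34 + 50 − 17 − 14 − 20 − 15 − 16 − 17 + 6 + 8 + 9 + 8 − 5 = 93%

93%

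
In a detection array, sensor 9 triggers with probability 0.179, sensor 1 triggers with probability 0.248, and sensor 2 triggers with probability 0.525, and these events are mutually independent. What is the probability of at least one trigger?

P(none) = (1 − 0.179) × (1 − 0.248) × (1 − 0.525) = 0.821 × 0.752 × 0.475 = 0.2932612
P(at least one) = 1 − 0.2932612 = 0.7067388

0.7067388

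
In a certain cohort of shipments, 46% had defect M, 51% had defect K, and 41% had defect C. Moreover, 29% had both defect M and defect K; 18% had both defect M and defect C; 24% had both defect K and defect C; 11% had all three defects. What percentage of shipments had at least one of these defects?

78%

Inclusion–exclusion gives
P(union) = 46 + 51 + 41 − 29 − 18 − 24 + 11 = 78%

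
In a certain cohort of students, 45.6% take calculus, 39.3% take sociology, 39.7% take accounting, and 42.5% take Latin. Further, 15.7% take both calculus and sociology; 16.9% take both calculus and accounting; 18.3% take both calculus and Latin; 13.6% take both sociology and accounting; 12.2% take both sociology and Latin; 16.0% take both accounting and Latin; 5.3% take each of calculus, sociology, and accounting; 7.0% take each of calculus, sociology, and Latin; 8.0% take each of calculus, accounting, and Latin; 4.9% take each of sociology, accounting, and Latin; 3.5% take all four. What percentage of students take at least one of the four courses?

Inclusion–exclusion gives
P(union) = 45.6 + 39.3 + 39.7 + 42.5 − 15.7 − 16.9 − 18.3 − 13.6 − 12.2 − 16.0 + 5.3 + 7.0 + 8.0 + 4.9 − 3.5 = 96.1%

96.1%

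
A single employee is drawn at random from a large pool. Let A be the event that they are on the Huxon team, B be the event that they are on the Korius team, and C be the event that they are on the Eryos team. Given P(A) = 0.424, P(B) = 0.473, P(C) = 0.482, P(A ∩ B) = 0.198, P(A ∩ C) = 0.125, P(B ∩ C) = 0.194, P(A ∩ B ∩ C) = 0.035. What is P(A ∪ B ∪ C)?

0.897

P(A ∪ B ∪ C) = 0.424 + 0.473 + 0.482 − 0.198 − 0.125 − 0.194 + 0.035 = 0.897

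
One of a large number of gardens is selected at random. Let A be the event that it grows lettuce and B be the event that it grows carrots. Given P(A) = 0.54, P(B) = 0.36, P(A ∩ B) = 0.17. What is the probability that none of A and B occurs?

0.27

P(A ∪ B) = 0.54 + 0.36 − 0.17 = 0.73
P(none) = 1 − 0.73 = 0.27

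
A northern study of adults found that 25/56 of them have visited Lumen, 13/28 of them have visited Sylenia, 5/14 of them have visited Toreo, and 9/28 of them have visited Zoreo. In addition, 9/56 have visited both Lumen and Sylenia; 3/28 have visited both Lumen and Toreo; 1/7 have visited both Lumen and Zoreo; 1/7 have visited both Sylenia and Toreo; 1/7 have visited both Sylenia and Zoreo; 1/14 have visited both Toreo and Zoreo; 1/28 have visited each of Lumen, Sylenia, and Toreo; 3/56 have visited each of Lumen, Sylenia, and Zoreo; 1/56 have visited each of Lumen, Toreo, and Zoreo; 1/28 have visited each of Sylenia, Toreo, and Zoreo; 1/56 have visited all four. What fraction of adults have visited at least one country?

53/56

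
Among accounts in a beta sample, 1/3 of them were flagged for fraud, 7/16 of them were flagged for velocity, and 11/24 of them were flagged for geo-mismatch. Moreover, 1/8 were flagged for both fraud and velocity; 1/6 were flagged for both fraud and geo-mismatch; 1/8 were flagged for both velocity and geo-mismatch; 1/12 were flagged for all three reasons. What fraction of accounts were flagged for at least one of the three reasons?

43/48

P(at least one) = 1/3 + 7/16 + 11/24 − 1/8 − 1/6 − 1/8 + 1/12 = 43/48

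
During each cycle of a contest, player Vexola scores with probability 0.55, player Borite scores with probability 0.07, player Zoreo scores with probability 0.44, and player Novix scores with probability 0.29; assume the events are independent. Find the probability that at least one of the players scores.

0.8336044

Independence gives P(none) = ∏(1 − pᵢ).
P(none) = (1 − 0.55) × (1 − 0.07) × (1 − 0.44) × (1 − 0.29) = 0.45 × 0.93 × 0.56 × 0.71 = 0.1663956
P(at least one) = 1 − 0.1663956 = 0.8336044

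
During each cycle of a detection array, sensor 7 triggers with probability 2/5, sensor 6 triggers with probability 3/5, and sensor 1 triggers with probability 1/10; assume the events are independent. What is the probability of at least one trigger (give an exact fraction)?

98/125

P(none) = (1 − 2/5) × (1 − 3/5) × (1 − 1/10) = 3/5 × 2/5 × 9/10 = 27/125
P(at least one) = 1 − 27/125 = 98/125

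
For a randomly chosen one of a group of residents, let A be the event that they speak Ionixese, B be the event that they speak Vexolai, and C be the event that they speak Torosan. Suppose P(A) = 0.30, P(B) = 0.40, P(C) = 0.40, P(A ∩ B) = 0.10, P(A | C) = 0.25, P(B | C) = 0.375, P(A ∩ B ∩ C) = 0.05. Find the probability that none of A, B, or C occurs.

P(A ∩ C) = P(C)·P(A|C) = 0.40 × 0.25 = 0.10
P(B ∩ C) = P(C)·P(B|C) = 0.40 × 0.375 = 0.15
Using inclusion–exclusion:
P(A ∪ B ∪ C) = 0.30 + 0.40 + 0.40 − 0.10 − 0.10 − 0.15 + 0.05 = 0.80
P(none) = 1 − 0.80 = 0.20

0.20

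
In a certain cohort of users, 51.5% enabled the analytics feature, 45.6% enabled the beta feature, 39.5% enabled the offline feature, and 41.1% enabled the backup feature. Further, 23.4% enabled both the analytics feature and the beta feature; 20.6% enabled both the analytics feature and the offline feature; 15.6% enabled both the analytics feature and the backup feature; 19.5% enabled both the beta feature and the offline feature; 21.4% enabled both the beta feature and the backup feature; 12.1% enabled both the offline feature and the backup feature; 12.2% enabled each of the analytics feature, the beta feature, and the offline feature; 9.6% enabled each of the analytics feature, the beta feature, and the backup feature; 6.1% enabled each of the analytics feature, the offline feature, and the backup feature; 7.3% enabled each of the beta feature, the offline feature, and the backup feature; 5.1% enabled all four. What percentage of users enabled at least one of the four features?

95.2%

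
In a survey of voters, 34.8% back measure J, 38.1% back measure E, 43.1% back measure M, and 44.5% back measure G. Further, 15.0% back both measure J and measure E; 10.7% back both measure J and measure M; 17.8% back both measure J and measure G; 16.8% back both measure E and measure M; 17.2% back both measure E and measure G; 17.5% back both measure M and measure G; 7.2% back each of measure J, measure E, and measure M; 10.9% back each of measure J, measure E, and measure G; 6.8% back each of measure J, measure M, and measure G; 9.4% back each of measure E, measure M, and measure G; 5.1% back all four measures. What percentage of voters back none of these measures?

By inclusion–exclusion:
P(≥1) = 34.8 + 38.1 + 43.1 + 44.5 − 15.0 − 10.7 − 17.8 − 16.8 − 17.2 − 17.5 + 7.2 + 10.9 + 6.8 + 9.4 − 5.1 = 94.7%
P(none) = 100% − 94.7% = 5.3%

5.3%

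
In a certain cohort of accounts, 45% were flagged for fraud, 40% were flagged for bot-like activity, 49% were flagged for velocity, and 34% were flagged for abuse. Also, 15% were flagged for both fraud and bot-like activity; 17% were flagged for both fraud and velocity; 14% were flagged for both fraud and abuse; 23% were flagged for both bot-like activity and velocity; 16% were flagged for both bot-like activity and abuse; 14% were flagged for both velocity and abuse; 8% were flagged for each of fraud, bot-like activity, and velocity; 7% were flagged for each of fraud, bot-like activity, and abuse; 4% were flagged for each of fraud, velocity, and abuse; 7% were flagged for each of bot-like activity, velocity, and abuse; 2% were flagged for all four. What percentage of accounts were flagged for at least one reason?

93%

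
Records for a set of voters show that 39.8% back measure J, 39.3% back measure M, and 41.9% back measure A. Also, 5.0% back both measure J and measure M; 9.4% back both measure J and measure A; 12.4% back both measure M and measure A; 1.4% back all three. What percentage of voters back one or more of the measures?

95.6%

By inclusion-exclusion,
P(at least one) = 39.8 + 39.3 + 41.9 − 5.0 − 9.4 − 12.4 + 1.4 = 95.6%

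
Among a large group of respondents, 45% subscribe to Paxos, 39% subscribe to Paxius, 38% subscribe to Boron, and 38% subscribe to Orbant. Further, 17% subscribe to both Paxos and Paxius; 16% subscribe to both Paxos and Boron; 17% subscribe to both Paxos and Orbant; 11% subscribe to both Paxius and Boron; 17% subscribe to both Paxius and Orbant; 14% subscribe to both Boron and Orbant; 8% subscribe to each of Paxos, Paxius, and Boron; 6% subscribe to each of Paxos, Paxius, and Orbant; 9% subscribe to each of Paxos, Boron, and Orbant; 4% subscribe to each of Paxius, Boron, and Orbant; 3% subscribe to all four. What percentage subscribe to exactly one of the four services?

P(exactly one) = 45 + 39 + 38 + 38 − 2·17 − 2·16 − 2·17 − 2·11 − 2·17 − 2·14 + 3·8 + 3·6 + 3·9 + 3·4 − 4·3 = 45%

45%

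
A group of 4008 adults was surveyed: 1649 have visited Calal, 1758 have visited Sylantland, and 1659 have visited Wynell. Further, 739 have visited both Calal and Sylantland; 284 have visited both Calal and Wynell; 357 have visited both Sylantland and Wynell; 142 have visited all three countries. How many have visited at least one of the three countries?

3828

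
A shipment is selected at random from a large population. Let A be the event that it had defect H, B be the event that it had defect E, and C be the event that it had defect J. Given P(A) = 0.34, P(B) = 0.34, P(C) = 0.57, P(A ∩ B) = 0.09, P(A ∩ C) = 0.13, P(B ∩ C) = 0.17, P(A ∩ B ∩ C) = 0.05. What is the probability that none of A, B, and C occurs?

0.09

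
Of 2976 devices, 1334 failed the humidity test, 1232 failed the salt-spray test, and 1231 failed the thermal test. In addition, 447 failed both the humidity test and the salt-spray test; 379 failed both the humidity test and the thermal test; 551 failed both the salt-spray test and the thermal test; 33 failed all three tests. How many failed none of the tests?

523

N(≥1) = 1334 + 1232 + 1231 − 447 − 379 − 551 + 33 = 2453
None: 2976 − 2453 = 523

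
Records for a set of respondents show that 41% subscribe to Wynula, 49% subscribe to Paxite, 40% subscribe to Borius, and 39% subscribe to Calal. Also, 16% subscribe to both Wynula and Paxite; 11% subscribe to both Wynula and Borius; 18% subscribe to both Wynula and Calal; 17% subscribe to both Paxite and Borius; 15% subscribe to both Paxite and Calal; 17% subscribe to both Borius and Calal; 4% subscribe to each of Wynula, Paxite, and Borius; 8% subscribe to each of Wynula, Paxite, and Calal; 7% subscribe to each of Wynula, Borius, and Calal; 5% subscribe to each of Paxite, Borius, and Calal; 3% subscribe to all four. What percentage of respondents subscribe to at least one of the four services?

P(≥1) = 41 + 49 + 40 + 39 − 16 − 11 − 18 − 17 − 15 − 17 + 4 + 8 + 7 + 5 − 3 = 96%

96%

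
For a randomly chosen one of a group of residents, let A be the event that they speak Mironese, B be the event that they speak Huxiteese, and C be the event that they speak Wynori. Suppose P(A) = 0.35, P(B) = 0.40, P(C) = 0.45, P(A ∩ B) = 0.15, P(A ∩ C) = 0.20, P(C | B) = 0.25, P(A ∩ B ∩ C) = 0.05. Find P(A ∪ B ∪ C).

0.80

P(B ∩ C) = P(B)·P(C|B) = 0.40 × 0.25 = 0.10
P(A ∪ B ∪ C) = 0.35 + 0.40 + 0.45 − 0.15 − 0.20 − 0.10 + 0.05 = 0.80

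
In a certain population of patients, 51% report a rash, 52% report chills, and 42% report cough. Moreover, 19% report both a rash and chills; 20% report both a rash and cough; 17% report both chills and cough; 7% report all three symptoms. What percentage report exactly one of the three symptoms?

By inclusion–exclusion (exactly-one form):
P(exactly one) = 51 + 52 + 42 − 2·19 − 2·20 − 2·17 + 3·7 = 54%

54%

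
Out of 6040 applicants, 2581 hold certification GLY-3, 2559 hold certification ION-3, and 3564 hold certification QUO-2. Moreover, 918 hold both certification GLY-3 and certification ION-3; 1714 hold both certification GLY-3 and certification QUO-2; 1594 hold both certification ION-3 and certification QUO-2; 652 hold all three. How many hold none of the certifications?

|union| = 2581 + 2559 + 3564 − 918 − 1714 − 1594 + 652 = 5130
None: 6040 − 5130 = 910

910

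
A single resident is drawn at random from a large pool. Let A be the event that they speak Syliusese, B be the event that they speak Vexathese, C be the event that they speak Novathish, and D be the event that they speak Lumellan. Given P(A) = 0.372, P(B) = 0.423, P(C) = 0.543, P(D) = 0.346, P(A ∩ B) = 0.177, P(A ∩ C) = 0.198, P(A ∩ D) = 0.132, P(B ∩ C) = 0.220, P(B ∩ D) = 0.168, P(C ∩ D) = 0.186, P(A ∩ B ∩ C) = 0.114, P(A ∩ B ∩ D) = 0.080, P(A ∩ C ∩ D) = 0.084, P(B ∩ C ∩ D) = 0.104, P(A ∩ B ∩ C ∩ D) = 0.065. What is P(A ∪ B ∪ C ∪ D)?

Using inclusion–exclusion:
P(A ∪ B ∪ C ∪ D) = 0.372 + 0.423 + 0.543 + 0.346 − 0.177 − 0.198 − 0.132 − 0.220 − 0.168 − 0.186 + 0.114 + 0.080 + 0.084 + 0.104 − 0.065 = 0.920

0.920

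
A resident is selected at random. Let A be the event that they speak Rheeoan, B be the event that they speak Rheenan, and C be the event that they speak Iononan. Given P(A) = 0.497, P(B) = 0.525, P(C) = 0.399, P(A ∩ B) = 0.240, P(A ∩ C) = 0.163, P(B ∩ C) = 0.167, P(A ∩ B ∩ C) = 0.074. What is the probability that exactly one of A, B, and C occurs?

Using the inclusion–exclusion count for exactly one event:
P(exactly one) = 0.497 + 0.525 + 0.399 − 2·0.240 − 2·0.163 − 2·0.167 + 3·0.074 = 0.503

0.503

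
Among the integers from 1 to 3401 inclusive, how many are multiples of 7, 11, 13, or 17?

1098

Apply inclusion-exclusion:
485 + 309 + 261 + 200 − 44 − 37 − 28 − 23 − 18 − 15 + 3 + 2 + 2 + 1 − 0 = 1098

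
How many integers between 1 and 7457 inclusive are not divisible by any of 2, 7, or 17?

⌊7457/2⌋ + ⌊7457/7⌋ + ⌊7457/17⌋ − ⌊7457/14⌋ − ⌊7457/34⌋ − ⌊7457/119⌋ + ⌊7457/238⌋ = 3728 + 1065 + 438 − 532 − 219 − 62 + 31 = 4449
7457 − 4449 = 3008

3008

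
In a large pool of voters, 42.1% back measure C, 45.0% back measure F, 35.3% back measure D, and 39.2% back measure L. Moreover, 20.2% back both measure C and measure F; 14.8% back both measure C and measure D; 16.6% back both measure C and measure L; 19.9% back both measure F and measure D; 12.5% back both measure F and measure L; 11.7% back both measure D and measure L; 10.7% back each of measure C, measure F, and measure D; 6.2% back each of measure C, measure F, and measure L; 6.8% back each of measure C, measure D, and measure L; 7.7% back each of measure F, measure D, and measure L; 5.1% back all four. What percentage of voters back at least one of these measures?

92.2%

By inclusion–exclusion:
P(≥1) = 42.1 + 45.0 + 35.3 + 39.2 − 20.2 − 14.8 − 16.6 − 19.9 − 12.5 − 11.7 + 10.7 + 6.2 + 6.8 + 7.7 − 5.1 = 92.2%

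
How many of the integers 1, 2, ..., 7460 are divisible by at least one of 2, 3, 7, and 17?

Apply inclusion-exclusion:
3730 + 2486 + 1065 + 438 − 1243 − 532 − 219 − 355 − 146 − 62 + 177 + 73 + 31 + 20 − 10 = 5453

5453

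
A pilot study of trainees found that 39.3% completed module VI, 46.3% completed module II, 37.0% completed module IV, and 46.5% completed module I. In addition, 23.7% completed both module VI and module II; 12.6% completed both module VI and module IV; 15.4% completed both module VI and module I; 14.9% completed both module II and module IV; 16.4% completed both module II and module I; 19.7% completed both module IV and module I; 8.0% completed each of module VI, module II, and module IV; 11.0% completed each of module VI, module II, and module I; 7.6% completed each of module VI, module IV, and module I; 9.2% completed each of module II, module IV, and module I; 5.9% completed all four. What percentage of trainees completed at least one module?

Inclusion–exclusion gives
P(union) = 39.3 + 46.3 + 37.0 + 46.5 − 23.7 − 12.6 − 15.4 − 14.9 − 16.4 − 19.7 + 8.0 + 11.0 + 7.6 + 9.2 − 5.9 = 96.3%

96.3%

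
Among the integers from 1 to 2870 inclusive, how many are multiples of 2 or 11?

1565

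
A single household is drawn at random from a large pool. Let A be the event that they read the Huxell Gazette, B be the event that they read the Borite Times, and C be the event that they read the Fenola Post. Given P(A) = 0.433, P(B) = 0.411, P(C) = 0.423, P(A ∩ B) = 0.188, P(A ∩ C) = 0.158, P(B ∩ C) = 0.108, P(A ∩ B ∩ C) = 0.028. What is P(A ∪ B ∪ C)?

0.841

P(A ∪ B ∪ C) = 0.433 + 0.411 + 0.423 − 0.188 − 0.158 − 0.108 + 0.028 = 0.841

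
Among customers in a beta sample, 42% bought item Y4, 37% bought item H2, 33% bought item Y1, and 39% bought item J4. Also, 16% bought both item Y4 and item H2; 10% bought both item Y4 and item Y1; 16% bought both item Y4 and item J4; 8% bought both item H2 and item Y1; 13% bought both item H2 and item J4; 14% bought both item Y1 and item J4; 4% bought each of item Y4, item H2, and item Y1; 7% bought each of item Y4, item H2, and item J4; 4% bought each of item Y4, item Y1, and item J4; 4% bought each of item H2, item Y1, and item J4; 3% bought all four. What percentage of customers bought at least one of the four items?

P(≥1) = 42 + 37 + 33 + 39 − 16 − 10 − 16 − 8 − 13 − 14 + 4 + 7 + 4 + 4 − 3 = 90%

90%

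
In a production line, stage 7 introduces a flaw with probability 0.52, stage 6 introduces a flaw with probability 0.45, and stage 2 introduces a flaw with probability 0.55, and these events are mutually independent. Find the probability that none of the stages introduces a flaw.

0.1188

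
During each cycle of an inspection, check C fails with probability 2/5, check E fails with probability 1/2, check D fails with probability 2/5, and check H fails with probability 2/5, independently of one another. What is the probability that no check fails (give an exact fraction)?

27/250

P(none) = (1 − 2/5) × (1 − 1/2) × (1 − 2/5) × (1 − 2/5) = 3/5 × 1/2 × 3/5 × 3/5 = 27/250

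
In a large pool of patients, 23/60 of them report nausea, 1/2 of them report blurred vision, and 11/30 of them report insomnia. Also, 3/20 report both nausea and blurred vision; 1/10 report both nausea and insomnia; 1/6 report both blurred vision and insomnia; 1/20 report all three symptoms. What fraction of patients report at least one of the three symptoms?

53/60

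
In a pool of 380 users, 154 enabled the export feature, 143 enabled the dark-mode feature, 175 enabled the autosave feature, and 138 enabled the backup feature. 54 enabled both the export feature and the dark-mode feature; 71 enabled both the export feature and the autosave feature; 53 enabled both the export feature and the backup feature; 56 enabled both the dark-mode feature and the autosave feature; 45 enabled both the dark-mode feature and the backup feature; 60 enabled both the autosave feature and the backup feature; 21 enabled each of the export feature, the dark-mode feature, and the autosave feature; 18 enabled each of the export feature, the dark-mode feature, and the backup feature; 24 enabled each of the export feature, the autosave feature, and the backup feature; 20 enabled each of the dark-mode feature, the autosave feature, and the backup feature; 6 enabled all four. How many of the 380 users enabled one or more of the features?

348

Inclusion–exclusion gives
|union| = 154 + 143 + 175 + 138 − 54 − 71 − 53 − 56 − 45 − 60 + 21 + 18 + 24 + 20 − 6 = 348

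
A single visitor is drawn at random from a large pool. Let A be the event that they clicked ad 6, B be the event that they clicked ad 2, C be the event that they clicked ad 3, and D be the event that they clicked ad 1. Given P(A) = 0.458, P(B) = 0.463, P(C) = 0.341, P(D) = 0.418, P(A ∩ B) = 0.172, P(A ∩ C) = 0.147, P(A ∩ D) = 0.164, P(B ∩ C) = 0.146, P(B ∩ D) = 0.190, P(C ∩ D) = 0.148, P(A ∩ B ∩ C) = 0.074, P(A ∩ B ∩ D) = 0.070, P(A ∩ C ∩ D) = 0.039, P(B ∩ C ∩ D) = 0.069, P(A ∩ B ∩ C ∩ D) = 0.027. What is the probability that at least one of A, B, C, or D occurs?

0.938

Inclusion–exclusion gives
P(A ∪ B ∪ C ∪ D) = 0.458 + 0.463 + 0.341 + 0.418 − 0.172 − 0.147 − 0.164 − 0.146 − 0.190 − 0.148 + 0.074 + 0.070 + 0.039 + 0.069 − 0.027 = 0.938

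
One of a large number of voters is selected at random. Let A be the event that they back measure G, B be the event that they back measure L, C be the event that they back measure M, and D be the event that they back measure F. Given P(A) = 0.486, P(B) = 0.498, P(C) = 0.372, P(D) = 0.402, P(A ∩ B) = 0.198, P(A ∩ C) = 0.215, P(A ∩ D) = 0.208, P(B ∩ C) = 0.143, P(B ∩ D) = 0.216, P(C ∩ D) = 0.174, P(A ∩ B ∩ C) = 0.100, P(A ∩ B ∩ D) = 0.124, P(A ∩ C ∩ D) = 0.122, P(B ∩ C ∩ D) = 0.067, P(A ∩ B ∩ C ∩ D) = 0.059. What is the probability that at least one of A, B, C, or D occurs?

0.958

P(A ∪ B ∪ C ∪ D) = 0.486 + 0.498 + 0.372 + 0.402 − 0.198 − 0.215 − 0.208 − 0.143 − 0.216 − 0.174 + 0.100 + 0.124 + 0.122 + 0.067 − 0.059 = 0.958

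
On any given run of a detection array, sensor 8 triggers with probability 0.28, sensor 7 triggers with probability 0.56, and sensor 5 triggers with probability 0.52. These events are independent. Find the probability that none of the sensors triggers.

P(none) = (1 − 0.28) × (1 − 0.56) × (1 − 0.52) = 0.72 × 0.44 × 0.48 = 0.152064

0.152064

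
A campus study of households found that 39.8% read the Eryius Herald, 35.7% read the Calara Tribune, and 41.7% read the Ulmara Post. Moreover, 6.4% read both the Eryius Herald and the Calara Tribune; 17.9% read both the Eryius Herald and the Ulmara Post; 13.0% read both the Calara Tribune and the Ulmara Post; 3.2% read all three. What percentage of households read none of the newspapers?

16.9%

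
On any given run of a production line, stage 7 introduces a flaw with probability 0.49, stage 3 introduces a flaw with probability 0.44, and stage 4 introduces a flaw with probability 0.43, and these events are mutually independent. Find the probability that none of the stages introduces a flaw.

0.162792

P(none) = (1 − 0.49) × (1 − 0.44) × (1 − 0.43) = 0.51 × 0.56 × 0.57 = 0.162792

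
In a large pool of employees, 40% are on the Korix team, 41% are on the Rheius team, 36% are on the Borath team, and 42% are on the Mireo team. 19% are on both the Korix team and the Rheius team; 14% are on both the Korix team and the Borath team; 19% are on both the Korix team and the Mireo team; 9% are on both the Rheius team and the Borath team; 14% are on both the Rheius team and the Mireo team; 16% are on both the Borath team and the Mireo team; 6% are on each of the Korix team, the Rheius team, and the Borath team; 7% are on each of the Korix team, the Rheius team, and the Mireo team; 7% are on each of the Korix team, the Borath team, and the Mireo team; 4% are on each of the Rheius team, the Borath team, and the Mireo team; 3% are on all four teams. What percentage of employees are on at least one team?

Apply inclusion-exclusion:
P(union) = 40 + 41 + 36 + 42 − 19 − 14 − 19 − 9 − 14 − 16 + 6 + 7 + 7 + 4 − 3 = 89%

89%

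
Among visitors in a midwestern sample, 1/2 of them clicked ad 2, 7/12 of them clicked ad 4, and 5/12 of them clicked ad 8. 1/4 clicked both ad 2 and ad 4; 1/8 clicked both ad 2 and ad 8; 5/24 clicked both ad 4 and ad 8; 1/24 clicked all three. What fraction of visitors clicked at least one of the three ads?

Apply inclusion-exclusion:
P(at least one) = 1/2 + 7/12 + 5/12 − 1/4 − 1/8 − 5/24 + 1/24 = 23/24

23/24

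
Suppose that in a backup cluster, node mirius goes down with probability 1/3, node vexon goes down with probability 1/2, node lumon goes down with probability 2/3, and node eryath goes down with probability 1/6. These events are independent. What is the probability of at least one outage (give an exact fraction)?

P(none) = (1 − 1/3) × (1 − 1/2) × (1 − 2/3) × (1 − 1/6) = 2/3 × 1/2 × 1/3 × 5/6 = 5/54
P(at least one) = 1 − 5/54 = 49/54

49/54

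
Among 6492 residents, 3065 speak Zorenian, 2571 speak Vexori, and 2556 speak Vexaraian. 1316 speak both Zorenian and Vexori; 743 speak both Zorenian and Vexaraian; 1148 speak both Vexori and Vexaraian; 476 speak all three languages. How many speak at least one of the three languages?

5461

Using inclusion–exclusion:
|at least one| = 3065 + 2571 + 2556 − 1316 − 743 − 1148 + 476 = 5461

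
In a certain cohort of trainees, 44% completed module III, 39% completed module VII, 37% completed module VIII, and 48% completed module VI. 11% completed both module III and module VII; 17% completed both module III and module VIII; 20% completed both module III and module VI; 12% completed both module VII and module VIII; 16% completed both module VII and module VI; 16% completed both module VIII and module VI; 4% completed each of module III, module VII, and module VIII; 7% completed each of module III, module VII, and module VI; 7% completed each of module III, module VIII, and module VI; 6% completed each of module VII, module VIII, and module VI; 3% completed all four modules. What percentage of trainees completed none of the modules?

3%

Using inclusion–exclusion:
P(at least one) = 44 + 39 + 37 + 48 − 11 − 17 − 20 − 12 − 16 − 16 + 4 + 7 + 7 + 6 − 3 = 97%
P(none) = 100% − 97% = 3%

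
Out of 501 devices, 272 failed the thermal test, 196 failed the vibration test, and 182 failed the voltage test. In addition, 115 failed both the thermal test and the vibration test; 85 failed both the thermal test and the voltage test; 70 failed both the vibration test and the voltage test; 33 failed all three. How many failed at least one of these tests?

413

By inclusion–exclusion:
N(≥1) = 272 + 196 + 182 − 115 − 85 − 70 + 33 = 413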